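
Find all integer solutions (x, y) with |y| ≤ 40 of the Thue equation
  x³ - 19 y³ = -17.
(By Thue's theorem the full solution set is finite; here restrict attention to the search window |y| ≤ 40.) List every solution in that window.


The equation is x³ - 19y³ = -17. For fixed y, x³ = 19·y³ − 17, so a solution requires the RHS to be a perfect cube.
Strategy: iterate y from -40 to 40, compute RHS = 19·y³ − 17, and check whether it is a (positive or negative) perfect cube.
Check small values of y:
  y = 0: RHS = -17 is not a perfect cube.
  y = 1: RHS = 2 is not a perfect cube.
  y = -1: RHS = -36 is not a perfect cube.
  y = 2: RHS = 135 is not a perfect cube.
  y = -2: RHS = -169 is not a perfect cube.
  y = 3: RHS = 496 is not a perfect cube.
  y = -3: RHS = -530 is not a perfect cube.
Continuing the search up to |y| = 40 finds no solutions either.
No (x, y) in the scanned range satisfies the equation.

No integer solutions with |y| ≤ 40.


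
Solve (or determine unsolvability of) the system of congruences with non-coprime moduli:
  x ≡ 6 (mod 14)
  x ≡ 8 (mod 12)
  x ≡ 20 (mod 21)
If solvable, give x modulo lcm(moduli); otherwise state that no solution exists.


Moduli 14, 12, 21 are not pairwise coprime, so CRT works modulo lcm(m_i) when all pairwise compatibility conditions hold.
Pairwise compatibility: gcd(m_i, m_j) must divide a_i - a_j for every pair.
Merge one congruence at a time:
  Start: x ≡ 6 (mod 14).
  Combine with x ≡ 8 (mod 12): gcd(14, 12) = 2; 8 - 6 = 2, which IS divisible by 2, so compatible.
    Write x = 6 + 14·t and substitute into x ≡ 8 (mod 12): 14·t ≡ 8 − 6 = 2 (mod 12).
    Divide the congruence (and modulus) by g = 2: 7·t ≡ 1 (mod 6).
    Reduce coefficients mod 6: 1·t ≡ 1 (mod 6).
    So t ≡ 1 (mod 6).
    Then x = 6 + 14·1 = 20, valid modulo lcm(14, 12) = 84: x ≡ 20 (mod 84).
  Combine with x ≡ 20 (mod 21): gcd(84, 21) = 21; 20 - 20 = 0, which IS divisible by 21, so compatible.
    Write x = 20 + 84·t and substitute into x ≡ 20 (mod 21): 84·t ≡ 20 − 20 = 0 (mod 21).
    Divide the congruence (and modulus) by g = 21: 4·t ≡ 0 (mod 1).
    Modulo 1 every t works; take t = 0.
    Then x = 20 + 84·0 = 20, valid modulo lcm(84, 21) = 84: x ≡ 20 (mod 84).
Verify: 20 mod 14 = 6, 20 mod 12 = 8, 20 mod 21 = 20.

x ≡ 20 (mod 84).


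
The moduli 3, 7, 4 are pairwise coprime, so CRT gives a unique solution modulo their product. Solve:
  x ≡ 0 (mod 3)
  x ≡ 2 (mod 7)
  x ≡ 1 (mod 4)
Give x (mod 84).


Moduli 3, 7, 4 are pairwise coprime; by CRT there is a unique solution modulo M = 3 · 7 · 4 = 84.
Solve pairwise, accumulating the modulus:
  Start with x ≡ 0 (mod 3).
  Combine with x ≡ 2 (mod 7): since gcd(3, 7) = 1, we get a unique residue mod 21.
    Write x = 0 + 3·t and substitute into x ≡ 2 (mod 7): 3·t ≡ 2 − 0 = 2 (mod 7).
    The inverse of 3 mod 7 is 5 (since 3·5 = 15 = 2·7 + 1), so t ≡ 5·2 = 10 ≡ 3 (mod 7).
    Then x = 0 + 3·3 = 9, valid modulo lcm(3, 7) = 21: x ≡ 9 (mod 21).
  Combine with x ≡ 1 (mod 4): since gcd(21, 4) = 1, we get a unique residue mod 84.
    Write x = 9 + 21·t and substitute into x ≡ 1 (mod 4): 21·t ≡ 1 − 9 = -8 (mod 4).
    Reduce coefficients mod 4: 1·t ≡ 0 (mod 4).
    So t ≡ 0 (mod 4).
    Then x = 9 + 21·0 = 9, valid modulo lcm(21, 4) = 84: x ≡ 9 (mod 84).
Verify: 9 mod 3 = 0 ✓, 9 mod 7 = 2 ✓, 9 mod 4 = 1 ✓.

x ≡ 9 (mod 84).


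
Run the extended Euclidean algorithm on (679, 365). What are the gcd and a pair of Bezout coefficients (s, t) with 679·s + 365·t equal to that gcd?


Euclidean algorithm on (679, 365) — divide until remainder is 0:
  679 = 1 · 365 + 314
  365 = 1 · 314 + 51
  314 = 6 · 51 + 8
  51 = 6 · 8 + 3
  8 = 2 · 3 + 2
  3 = 1 · 2 + 1
  2 = 2 · 1 + 0
gcd(679, 365) = 1.
Track Bezout coefficients alongside the remainders: start with r₀ = 679 = a·1 + b·0 (s = 1, t = 0) and r₁ = 365 = a·0 + b·1 (s = 0, t = 1); each new remainder r_{k+1} = r_{k-1} − q_k·r_k inherits s_{k+1} = s_{k-1} − q_k·s_k, t_{k+1} = t_{k-1} − q_k·t_k, so r_k = a·s_k + b·t_k at every step:
  q = 1: r = 314, s = 1 − 1·0 = 1, t = 0 − 1·1 = -1  (check: 679·1 + 365·(-1) = 314)
  q = 1: r = 51, s = 0 − 1·1 = -1, t = 1 − 1·(-1) = 2  (check: 679·(-1) + 365·2 = 51)
  q = 6: r = 8, s = 1 − 6·(-1) = 7, t = -1 − 6·2 = -13  (check: 679·7 + 365·(-13) = 8)
  q = 6: r = 3, s = -1 − 6·7 = -43, t = 2 − 6·(-13) = 80  (check: 679·(-43) + 365·80 = 3)
  q = 2: r = 2, s = 7 − 2·(-43) = 93, t = -13 − 2·80 = -173  (check: 679·93 + 365·(-173) = 2)
  q = 1: r = 1, s = -43 − 1·93 = -136, t = 80 − 1·(-173) = 253  (check: 679·(-136) + 365·253 = 1)
The row with r = 1 (the gcd) gives the Bezout coefficients s = -136, t = 253.
Result: 679 · (-136) + 365 · (253) = 1.

gcd(679, 365) = 1; s = -136, t = 253 (check: 679·(-136) + 365·253 = 1).


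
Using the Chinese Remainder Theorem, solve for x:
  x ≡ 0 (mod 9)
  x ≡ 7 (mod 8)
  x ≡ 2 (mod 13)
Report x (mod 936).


Moduli 9, 8, 13 are pairwise coprime; by CRT there is a unique solution modulo M = 9 · 8 · 13 = 936.
Solve pairwise, accumulating the modulus:
  Start with x ≡ 0 (mod 9).
  Combine with x ≡ 7 (mod 8): since gcd(9, 8) = 1, we get a unique residue mod 72.
    Write x = 0 + 9·t and substitute into x ≡ 7 (mod 8): 9·t ≡ 7 − 0 = 7 (mod 8).
    Reduce coefficients mod 8: 1·t ≡ 7 (mod 8).
    So t ≡ 7 (mod 8).
    Then x = 0 + 9·7 = 63, valid modulo lcm(9, 8) = 72: x ≡ 63 (mod 72).
  Combine with x ≡ 2 (mod 13): since gcd(72, 13) = 1, we get a unique residue mod 936.
    Write x = 63 + 72·t and substitute into x ≡ 2 (mod 13): 72·t ≡ 2 − 63 = -61 (mod 13).
    Reduce coefficients mod 13: 7·t ≡ 4 (mod 13).
    The inverse of 7 mod 13 is 2 (since 7·2 = 14 = 1·13 + 1), so t ≡ 2·4 = 8 ≡ 8 (mod 13).
    Then x = 63 + 72·8 = 639, valid modulo lcm(72, 13) = 936: x ≡ 639 (mod 936).
Verify: 639 mod 9 = 0 ✓, 639 mod 8 = 7 ✓, 639 mod 13 = 2 ✓.

x ≡ 639 (mod 936).


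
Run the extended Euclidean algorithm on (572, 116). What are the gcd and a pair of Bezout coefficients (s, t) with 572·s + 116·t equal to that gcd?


Euclidean algorithm on (572, 116) — divide until remainder is 0:
  572 = 4 · 116 + 108
  116 = 1 · 108 + 8
  108 = 13 · 8 + 4
  8 = 2 · 4 + 0
gcd(572, 116) = 4.
Track Bezout coefficients alongside the remainders: start with r₀ = 572 = a·1 + b·0 (s = 1, t = 0) and r₁ = 116 = a·0 + b·1 (s = 0, t = 1); each new remainder r_{k+1} = r_{k-1} − q_k·r_k inherits s_{k+1} = s_{k-1} − q_k·s_k, t_{k+1} = t_{k-1} − q_k·t_k, so r_k = a·s_k + b·t_k at every step:
  q = 4: r = 108, s = 1 − 4·0 = 1, t = 0 − 4·1 = -4  (check: 572·1 + 116·(-4) = 108)
  q = 1: r = 8, s = 0 − 1·1 = -1, t = 1 − 1·(-4) = 5  (check: 572·(-1) + 116·5 = 8)
  q = 13: r = 4, s = 1 − 13·(-1) = 14, t = -4 − 13·5 = -69  (check: 572·14 + 116·(-69) = 4)
The row with r = 4 (the gcd) gives the Bezout coefficients s = 14, t = -69.
Result: 572 · (14) + 116 · (-69) = 4.

gcd(572, 116) = 4; s = 14, t = -69 (check: 572·14 + 116·(-69) = 4).


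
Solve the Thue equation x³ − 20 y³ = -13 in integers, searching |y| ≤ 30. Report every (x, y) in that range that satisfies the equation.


The equation is x³ - 20y³ = -13. For fixed y, x³ = 20·y³ − 13, so a solution requires the RHS to be a perfect cube.
Strategy: iterate y from -30 to 30, compute RHS = 20·y³ − 13, and check whether it is a (positive or negative) perfect cube.
Check small values of y:
  y = 0: RHS = -13 is not a perfect cube.
  y = 1: RHS = 7 is not a perfect cube.
  y = -1: RHS = -33 is not a perfect cube.
  y = 2: RHS = 147 is not a perfect cube.
  y = -2: RHS = -173 is not a perfect cube.
  y = 3: RHS = 527 is not a perfect cube.
  y = -3: RHS = -553 is not a perfect cube.
Continuing the search up to |y| = 30 finds no solutions either.
No (x, y) in the scanned range satisfies the equation.

No integer solutions with |y| ≤ 30.


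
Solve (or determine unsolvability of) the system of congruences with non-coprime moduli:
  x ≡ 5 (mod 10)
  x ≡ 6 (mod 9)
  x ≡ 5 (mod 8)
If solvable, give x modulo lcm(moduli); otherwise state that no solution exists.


Moduli 10, 9, 8 are not pairwise coprime, so CRT works modulo lcm(m_i) when all pairwise compatibility conditions hold.
Pairwise compatibility: gcd(m_i, m_j) must divide a_i - a_j for every pair.
Merge one congruence at a time:
  Start: x ≡ 5 (mod 10).
  Combine with x ≡ 6 (mod 9): gcd(10, 9) = 1; 6 - 5 = 1, which IS divisible by 1, so compatible.
    Write x = 5 + 10·t and substitute into x ≡ 6 (mod 9): 10·t ≡ 6 − 5 = 1 (mod 9).
    Reduce coefficients mod 9: 1·t ≡ 1 (mod 9).
    So t ≡ 1 (mod 9).
    Then x = 5 + 10·1 = 15, valid modulo lcm(10, 9) = 90: x ≡ 15 (mod 90).
  Combine with x ≡ 5 (mod 8): gcd(90, 8) = 2; 5 - 15 = -10, which IS divisible by 2, so compatible.
    Write x = 15 + 90·t and substitute into x ≡ 5 (mod 8): 90·t ≡ 5 − 15 = -10 (mod 8).
    Divide the congruence (and modulus) by g = 2: 45·t ≡ -5 (mod 4).
    Reduce coefficients mod 4: 1·t ≡ 3 (mod 4).
    So t ≡ 3 (mod 4).
    Then x = 15 + 90·3 = 285, valid modulo lcm(90, 8) = 360: x ≡ 285 (mod 360).
Verify: 285 mod 10 = 5, 285 mod 9 = 6, 285 mod 8 = 5.

x ≡ 285 (mod 360).


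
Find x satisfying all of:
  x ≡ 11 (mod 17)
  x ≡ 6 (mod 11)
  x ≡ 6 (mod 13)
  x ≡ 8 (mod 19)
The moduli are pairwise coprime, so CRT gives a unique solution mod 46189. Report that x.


Product of moduli M = 17 · 11 · 13 · 19 = 46189.
Merge one congruence at a time:
  Start: x ≡ 11 (mod 17).
  Combine with x ≡ 6 (mod 11); new modulus lcm = 187.
    Write x = 11 + 17·t and substitute into x ≡ 6 (mod 11): 17·t ≡ 6 − 11 = -5 (mod 11).
    Reduce coefficients mod 11: 6·t ≡ 6 (mod 11).
    The inverse of 6 mod 11 is 2 (since 6·2 = 12 = 1·11 + 1), so t ≡ 2·6 = 12 ≡ 1 (mod 11).
    Then x = 11 + 17·1 = 28, valid modulo lcm(17, 11) = 187: x ≡ 28 (mod 187).
  Combine with x ≡ 6 (mod 13); new modulus lcm = 2431.
    Write x = 28 + 187·t and substitute into x ≡ 6 (mod 13): 187·t ≡ 6 − 28 = -22 (mod 13).
    Reduce coefficients mod 13: 5·t ≡ 4 (mod 13).
    The inverse of 5 mod 13 is 8 (since 5·8 = 40 = 3·13 + 1), so t ≡ 8·4 = 32 ≡ 6 (mod 13).
    Then x = 28 + 187·6 = 1150, valid modulo lcm(187, 13) = 2431: x ≡ 1150 (mod 2431).
  Combine with x ≡ 8 (mod 19); new modulus lcm = 46189.
    Write x = 1150 + 2431·t and substitute into x ≡ 8 (mod 19): 2431·t ≡ 8 − 1150 = -1142 (mod 19).
    Reduce coefficients mod 19: 18·t ≡ 17 (mod 19).
    The inverse of 18 mod 19 is 18 (since 18·18 = 324 = 17·19 + 1), so t ≡ 18·17 = 306 ≡ 2 (mod 19).
    Then x = 1150 + 2431·2 = 6012, valid modulo lcm(2431, 19) = 46189: x ≡ 6012 (mod 46189).
Verify against each original: 6012 mod 17 = 11, 6012 mod 11 = 6, 6012 mod 13 = 6, 6012 mod 19 = 8.

x ≡ 6012 (mod 46189).


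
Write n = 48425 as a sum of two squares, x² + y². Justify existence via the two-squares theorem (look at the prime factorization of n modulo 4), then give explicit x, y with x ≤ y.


Step 1: Factor n = 48425 = 5^2 · 13 · 149.
Step 2: Check the mod-4 condition on each prime factor: 5 ≡ 1 (mod 4), exponent 2; 13 ≡ 1 (mod 4), exponent 1; 149 ≡ 1 (mod 4), exponent 1.
All primes ≡ 3 (mod 4) appear to even exponent (or don't appear), so by the two-squares theorem n IS expressible as a sum of two squares.
Step 3: Build a representation. Group n = k² · m with k = 5 and m = 13 · 149 = 1937 (a product of primes ≡ 1 (mod 4)); a representation of m scales to one of n via (k·x)² + (k·y)² = k²(x² + y²). Each prime p ≡ 1 (mod 4) is itself a sum of two squares; find a² by testing p − a² for a perfect square:
  13: 13 − 1² = 12, 13 − 2² = 9 = 3² ⇒ 13 = 2² + 3².
  149: 149 − 1² = 148, 149 − 2² = 145, 149 − 3² = 140, 149 − 4² = 133, 149 − 5² = 124, 149 − 6² = 113, 149 − 7² = 100 = 10² ⇒ 149 = 7² + 10².
  Combine using the Brahmagupta–Fibonacci identity (a² + b²)(c² + d²) = (ac − bd)² + (ad + bc)² = (ac + bd)² + (ad − bc)²:
  13 · 149 = 1937: from (2² + 3²)(7² + 10²), take (2·7 − 3·10, 2·10 + 3·7) = (14 − 30, 20 + 21) = (-16, 41); dropping signs (only squares matter) gives (16, 41); check 16² + 41² = 256 + 1681 = 1937 ✓.
  Scale by k = 5: (5·16, 5·41) = (80, 205).
Step 4: Order so x ≤ y and verify: 80² + 205² = 6400 + 42025 = 48425 = n. ✓

n = 48425 = 80² + 205² (one valid representation with x ≤ y).


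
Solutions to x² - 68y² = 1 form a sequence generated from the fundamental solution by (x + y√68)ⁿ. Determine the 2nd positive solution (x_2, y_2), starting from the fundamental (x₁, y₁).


Step 1: Find the fundamental solution (x₁, y₁) of x² - 68y² = 1.
  Expand √68 as a continued fraction. a₀ = ⌊√68⌋ = 8; iterate m_{k+1} = d_k·a_k − m_k, d_{k+1} = (68 − m_{k+1}²)/d_k, a_{k+1} = ⌊(a₀ + m_{k+1})/d_{k+1}⌋ (starting m₀ = 0, d₀ = 1), with convergents p_k = a_k·p_{k-1} + p_{k-2}, q_k = a_k·q_{k-1} + q_{k-2} (p₋₁ = 1, q₋₁ = 0):
  k = 0: a₀ = 8; p₀/q₀ = 8/1; p₀² − 68·q₀² = 64 − 68 = -4.
  k = 1: m = 8, d = 4, a = ⌊(8 + 8)/4⌋ = 4; p/q = (4·8 + 1)/(4·1 + 0) = 33/4; p² − 68·q² = 1089 − 1088 = 1.
  The first convergent with p² − 68·q² = 1 gives the fundamental solution (x₁, y₁) = (33, 4).
Step 2: Apply the recurrence (x_{n+1}, y_{n+1}) = (x₁x_n + 68y₁y_n, x₁y_n + y₁x_n) repeatedly.
  From (x_1, y_1) = (33, 4): x_2 = 33·33 + 68·4·4 = 2177; y_2 = 33·4 + 4·33 = 264.
Step 3: Verify x_2² - 68·y_2² = 4739329 - 4739328 = 1 (should be 1). ✓

(x_1, y_1) = (33, 4); (x_2, y_2) = (2177, 264).


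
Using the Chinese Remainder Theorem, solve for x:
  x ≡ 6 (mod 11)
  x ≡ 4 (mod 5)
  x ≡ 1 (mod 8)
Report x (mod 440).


Moduli 11, 5, 8 are pairwise coprime; by CRT there is a unique solution modulo M = 11 · 5 · 8 = 440.
Solve pairwise, accumulating the modulus:
  Start with x ≡ 6 (mod 11).
  Combine with x ≡ 4 (mod 5): since gcd(11, 5) = 1, we get a unique residue mod 55.
    Write x = 6 + 11·t and substitute into x ≡ 4 (mod 5): 11·t ≡ 4 − 6 = -2 (mod 5).
    Reduce coefficients mod 5: 1·t ≡ 3 (mod 5).
    So t ≡ 3 (mod 5).
    Then x = 6 + 11·3 = 39, valid modulo lcm(11, 5) = 55: x ≡ 39 (mod 55).
  Combine with x ≡ 1 (mod 8): since gcd(55, 8) = 1, we get a unique residue mod 440.
    Write x = 39 + 55·t and substitute into x ≡ 1 (mod 8): 55·t ≡ 1 − 39 = -38 (mod 8).
    Reduce coefficients mod 8: 7·t ≡ 2 (mod 8).
    The inverse of 7 mod 8 is 7 (since 7·7 = 49 = 6·8 + 1), so t ≡ 7·2 = 14 ≡ 6 (mod 8).
    Then x = 39 + 55·6 = 369, valid modulo lcm(55, 8) = 440: x ≡ 369 (mod 440).
Verify: 369 mod 11 = 6 ✓, 369 mod 5 = 4 ✓, 369 mod 8 = 1 ✓.

x ≡ 369 (mod 440).


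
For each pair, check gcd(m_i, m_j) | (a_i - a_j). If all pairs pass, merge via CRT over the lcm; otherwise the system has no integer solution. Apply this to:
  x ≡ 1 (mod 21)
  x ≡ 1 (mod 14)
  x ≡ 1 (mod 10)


Moduli 21, 14, 10 are not pairwise coprime, so CRT works modulo lcm(m_i) when all pairwise compatibility conditions hold.
Pairwise compatibility: gcd(m_i, m_j) must divide a_i - a_j for every pair.
Merge one congruence at a time:
  Start: x ≡ 1 (mod 21).
  Combine with x ≡ 1 (mod 14): gcd(21, 14) = 7; 1 - 1 = 0, which IS divisible by 7, so compatible.
    Write x = 1 + 21·t and substitute into x ≡ 1 (mod 14): 21·t ≡ 1 − 1 = 0 (mod 14).
    Divide the congruence (and modulus) by g = 7: 3·t ≡ 0 (mod 2).
    Reduce coefficients mod 2: 1·t ≡ 0 (mod 2).
    So t ≡ 0 (mod 2).
    Then x = 1 + 21·0 = 1, valid modulo lcm(21, 14) = 42: x ≡ 1 (mod 42).
  Combine with x ≡ 1 (mod 10): gcd(42, 10) = 2; 1 - 1 = 0, which IS divisible by 2, so compatible.
    Write x = 1 + 42·t and substitute into x ≡ 1 (mod 10): 42·t ≡ 1 − 1 = 0 (mod 10).
    Divide the congruence (and modulus) by g = 2: 21·t ≡ 0 (mod 5).
    Reduce coefficients mod 5: 1·t ≡ 0 (mod 5).
    So t ≡ 0 (mod 5).
    Then x = 1 + 42·0 = 1, valid modulo lcm(42, 10) = 210: x ≡ 1 (mod 210).
Verify: 1 mod 21 = 1, 1 mod 14 = 1, 1 mod 10 = 1.

x ≡ 1 (mod 210).


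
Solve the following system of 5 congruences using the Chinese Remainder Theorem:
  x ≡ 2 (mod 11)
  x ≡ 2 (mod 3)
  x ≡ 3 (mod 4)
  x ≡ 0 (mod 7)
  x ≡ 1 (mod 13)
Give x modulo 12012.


Product of moduli M = 11 · 3 · 4 · 7 · 13 = 12012.
Merge one congruence at a time:
  Start: x ≡ 2 (mod 11).
  Combine with x ≡ 2 (mod 3); new modulus lcm = 33.
    Write x = 2 + 11·t and substitute into x ≡ 2 (mod 3): 11·t ≡ 2 − 2 = 0 (mod 3).
    Reduce coefficients mod 3: 2·t ≡ 0 (mod 3).
    The inverse of 2 mod 3 is 2 (since 2·2 = 4 = 1·3 + 1), so t ≡ 2·0 = 0 ≡ 0 (mod 3).
    Then x = 2 + 11·0 = 2, valid modulo lcm(11, 3) = 33: x ≡ 2 (mod 33).
  Combine with x ≡ 3 (mod 4); new modulus lcm = 132.
    Write x = 2 + 33·t and substitute into x ≡ 3 (mod 4): 33·t ≡ 3 − 2 = 1 (mod 4).
    Reduce coefficients mod 4: 1·t ≡ 1 (mod 4).
    So t ≡ 1 (mod 4).
    Then x = 2 + 33·1 = 35, valid modulo lcm(33, 4) = 132: x ≡ 35 (mod 132).
  Combine with x ≡ 0 (mod 7); new modulus lcm = 924.
    Write x = 35 + 132·t and substitute into x ≡ 0 (mod 7): 132·t ≡ 0 − 35 = -35 (mod 7).
    Reduce coefficients mod 7: 6·t ≡ 0 (mod 7).
    The inverse of 6 mod 7 is 6 (since 6·6 = 36 = 5·7 + 1), so t ≡ 6·0 = 0 ≡ 0 (mod 7).
    Then x = 35 + 132·0 = 35, valid modulo lcm(132, 7) = 924: x ≡ 35 (mod 924).
  Combine with x ≡ 1 (mod 13); new modulus lcm = 12012.
    Write x = 35 + 924·t and substitute into x ≡ 1 (mod 13): 924·t ≡ 1 − 35 = -34 (mod 13).
    Reduce coefficients mod 13: 1·t ≡ 5 (mod 13).
    So t ≡ 5 (mod 13).
    Then x = 35 + 924·5 = 4655, valid modulo lcm(924, 13) = 12012: x ≡ 4655 (mod 12012).
Verify against each original: 4655 mod 11 = 2, 4655 mod 3 = 2, 4655 mod 4 = 3, 4655 mod 7 = 0, 4655 mod 13 = 1.

x ≡ 4655 (mod 12012).


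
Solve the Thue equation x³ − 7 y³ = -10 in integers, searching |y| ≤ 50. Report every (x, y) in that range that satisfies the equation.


The equation is x³ - 7y³ = -10. For fixed y, x³ = 7·y³ − 10, so a solution requires the RHS to be a perfect cube.
Strategy: iterate y from -50 to 50, compute RHS = 7·y³ − 10, and check whether it is a (positive or negative) perfect cube.
Check small values of y:
  y = 0: RHS = -10 is not a perfect cube.
  y = 1: RHS = -3 is not a perfect cube.
  y = -1: RHS = -17 is not a perfect cube.
  y = 2: RHS = 46 is not a perfect cube.
  y = -2: RHS = -66 is not a perfect cube.
  y = 3: RHS = 179 is not a perfect cube.
  y = -3: RHS = -199 is not a perfect cube.
Continuing the search up to |y| = 50 finds no solutions either.
No (x, y) in the scanned range satisfies the equation.

No integer solutions with |y| ≤ 50.


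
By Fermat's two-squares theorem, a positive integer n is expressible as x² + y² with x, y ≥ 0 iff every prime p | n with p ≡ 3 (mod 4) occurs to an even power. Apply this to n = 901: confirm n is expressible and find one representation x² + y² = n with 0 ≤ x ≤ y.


Step 1: Factor n = 901 = 17 · 53.
Step 2: Check the mod-4 condition on each prime factor: 17 ≡ 1 (mod 4), exponent 1; 53 ≡ 1 (mod 4), exponent 1.
All primes ≡ 3 (mod 4) appear to even exponent (or don't appear), so by the two-squares theorem n IS expressible as a sum of two squares.
Step 3: Build a representation. Here n = 17 · 53 is a product of primes ≡ 1 (mod 4). Each prime p ≡ 1 (mod 4) is itself a sum of two squares; find a² by testing p − a² for a perfect square:
  17: 17 − 1² = 16 = 4² ⇒ 17 = 1² + 4².
  53: 53 − 1² = 52, 53 − 2² = 49 = 7² ⇒ 53 = 2² + 7².
  Combine using the Brahmagupta–Fibonacci identity (a² + b²)(c² + d²) = (ac − bd)² + (ad + bc)² = (ac + bd)² + (ad − bc)²:
  17 · 53 = 901: from (1² + 4²)(2² + 7²), take (1·2 − 4·7, 1·7 + 4·2) = (2 − 28, 7 + 8) = (-26, 15); dropping signs (only squares matter) gives (26, 15); check 26² + 15² = 676 + 225 = 901 ✓.
Step 4: Order so x ≤ y and verify: 15² + 26² = 225 + 676 = 901 = n. ✓

n = 901 = 15² + 26² (one valid representation with x ≤ y).


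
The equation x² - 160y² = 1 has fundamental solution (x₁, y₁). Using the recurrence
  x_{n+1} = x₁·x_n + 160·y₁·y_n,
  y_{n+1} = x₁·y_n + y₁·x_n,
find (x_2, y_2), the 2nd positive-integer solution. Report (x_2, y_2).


Step 1: Find the fundamental solution (x₁, y₁) of x² - 160y² = 1.
  Expand √160 as a continued fraction. a₀ = ⌊√160⌋ = 12; iterate m_{k+1} = d_k·a_k − m_k, d_{k+1} = (160 − m_{k+1}²)/d_k, a_{k+1} = ⌊(a₀ + m_{k+1})/d_{k+1}⌋ (starting m₀ = 0, d₀ = 1), with convergents p_k = a_k·p_{k-1} + p_{k-2}, q_k = a_k·q_{k-1} + q_{k-2} (p₋₁ = 1, q₋₁ = 0):
  k = 0: a₀ = 12; p₀/q₀ = 12/1; p₀² − 160·q₀² = 144 − 160 = -16.
  k = 1: m = 12, d = 16, a = ⌊(12 + 12)/16⌋ = 1; p/q = (1·12 + 1)/(1·1 + 0) = 13/1; p² − 160·q² = 169 − 160 = 9.
  k = 2: m = 4, d = 9, a = ⌊(12 + 4)/9⌋ = 1; p/q = (1·13 + 12)/(1·1 + 1) = 25/2; p² − 160·q² = 625 − 640 = -15.
  k = 3: m = 5, d = 15, a = ⌊(12 + 5)/15⌋ = 1; p/q = (1·25 + 13)/(1·2 + 1) = 38/3; p² − 160·q² = 1444 − 1440 = 4.
  k = 4: m = 10, d = 4, a = ⌊(12 + 10)/4⌋ = 5; p/q = (5·38 + 25)/(5·3 + 2) = 215/17; p² − 160·q² = 46225 − 46240 = -15.
  k = 5: m = 10, d = 15, a = ⌊(12 + 10)/15⌋ = 1; p/q = (1·215 + 38)/(1·17 + 3) = 253/20; p² − 160·q² = 64009 − 64000 = 9.
  k = 6: m = 5, d = 9, a = ⌊(12 + 5)/9⌋ = 1; p/q = (1·253 + 215)/(1·20 + 17) = 468/37; p² − 160·q² = 219024 − 219040 = -16.
  k = 7: m = 4, d = 16, a = ⌊(12 + 4)/16⌋ = 1; p/q = (1·468 + 253)/(1·37 + 20) = 721/57; p² − 160·q² = 519841 − 519840 = 1.
  The first convergent with p² − 160·q² = 1 gives the fundamental solution (x₁, y₁) = (721, 57).
Step 2: Apply the recurrence (x_{n+1}, y_{n+1}) = (x₁x_n + 160y₁y_n, x₁y_n + y₁x_n) repeatedly.
  From (x_1, y_1) = (721, 57): x_2 = 721·721 + 160·57·57 = 1039681; y_2 = 721·57 + 57·721 = 82194.
Step 3: Verify x_2² - 160·y_2² = 1080936581761 - 1080936581760 = 1 (should be 1). ✓

(x_1, y_1) = (721, 57); (x_2, y_2) = (1039681, 82194).


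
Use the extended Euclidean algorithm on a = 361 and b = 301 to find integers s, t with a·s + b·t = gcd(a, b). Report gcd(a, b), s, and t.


Euclidean algorithm on (361, 301) — divide until remainder is 0:
  361 = 1 · 301 + 60
  301 = 5 · 60 + 1
  60 = 60 · 1 + 0
gcd(361, 301) = 1.
Track Bezout coefficients alongside the remainders: start with r₀ = 361 = a·1 + b·0 (s = 1, t = 0) and r₁ = 301 = a·0 + b·1 (s = 0, t = 1); each new remainder r_{k+1} = r_{k-1} − q_k·r_k inherits s_{k+1} = s_{k-1} − q_k·s_k, t_{k+1} = t_{k-1} − q_k·t_k, so r_k = a·s_k + b·t_k at every step:
  q = 1: r = 60, s = 1 − 1·0 = 1, t = 0 − 1·1 = -1  (check: 361·1 + 301·(-1) = 60)
  q = 5: r = 1, s = 0 − 5·1 = -5, t = 1 − 5·(-1) = 6  (check: 361·(-5) + 301·6 = 1)
The row with r = 1 (the gcd) gives the Bezout coefficients s = -5, t = 6.
Result: 361 · (-5) + 301 · (6) = 1.

gcd(361, 301) = 1; s = -5, t = 6 (check: 361·(-5) + 301·6 = 1).


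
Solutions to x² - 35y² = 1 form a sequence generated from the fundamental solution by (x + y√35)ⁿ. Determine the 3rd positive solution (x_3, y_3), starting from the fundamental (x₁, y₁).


Step 1: Find the fundamental solution (x₁, y₁) of x² - 35y² = 1.
  Expand √35 as a continued fraction. a₀ = ⌊√35⌋ = 5; iterate m_{k+1} = d_k·a_k − m_k, d_{k+1} = (35 − m_{k+1}²)/d_k, a_{k+1} = ⌊(a₀ + m_{k+1})/d_{k+1}⌋ (starting m₀ = 0, d₀ = 1), with convergents p_k = a_k·p_{k-1} + p_{k-2}, q_k = a_k·q_{k-1} + q_{k-2} (p₋₁ = 1, q₋₁ = 0):
  k = 0: a₀ = 5; p₀/q₀ = 5/1; p₀² − 35·q₀² = 25 − 35 = -10.
  k = 1: m = 5, d = 10, a = ⌊(5 + 5)/10⌋ = 1; p/q = (1·5 + 1)/(1·1 + 0) = 6/1; p² − 35·q² = 36 − 35 = 1.
  The first convergent with p² − 35·q² = 1 gives the fundamental solution (x₁, y₁) = (6, 1).
Step 2: Apply the recurrence (x_{n+1}, y_{n+1}) = (x₁x_n + 35y₁y_n, x₁y_n + y₁x_n) repeatedly.
  From (x_1, y_1) = (6, 1): x_2 = 6·6 + 35·1·1 = 71; y_2 = 6·1 + 1·6 = 12.
  From (x_2, y_2) = (71, 12): x_3 = 6·71 + 35·1·12 = 846; y_3 = 6·12 + 1·71 = 143.
Step 3: Verify x_3² - 35·y_3² = 715716 - 715715 = 1 (should be 1). ✓

(x_1, y_1) = (6, 1); (x_3, y_3) = (846, 143).


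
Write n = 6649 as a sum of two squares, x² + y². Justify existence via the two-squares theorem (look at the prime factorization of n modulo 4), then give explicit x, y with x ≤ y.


Step 1: Factor n = 6649 = 61 · 109.
Step 2: Check the mod-4 condition on each prime factor: 61 ≡ 1 (mod 4), exponent 1; 109 ≡ 1 (mod 4), exponent 1.
All primes ≡ 3 (mod 4) appear to even exponent (or don't appear), so by the two-squares theorem n IS expressible as a sum of two squares.
Step 3: Build a representation. Here n = 61 · 109 is a product of primes ≡ 1 (mod 4). Each prime p ≡ 1 (mod 4) is itself a sum of two squares; find a² by testing p − a² for a perfect square:
  61: 61 − 1² = 60, 61 − 2² = 57, 61 − 3² = 52, 61 − 4² = 45, 61 − 5² = 36 = 6² ⇒ 61 = 5² + 6².
  109: 109 − 1² = 108, 109 − 2² = 105, 109 − 3² = 100 = 10² ⇒ 109 = 3² + 10².
  Combine using the Brahmagupta–Fibonacci identity (a² + b²)(c² + d²) = (ac − bd)² + (ad + bc)² = (ac + bd)² + (ad − bc)²:
  61 · 109 = 6649: from (5² + 6²)(3² + 10²), take (5·3 − 6·10, 5·10 + 6·3) = (15 − 60, 50 + 18) = (-45, 68); dropping signs (only squares matter) gives (45, 68); check 45² + 68² = 2025 + 4624 = 6649 ✓.
Step 4: Order so x ≤ y and verify: 45² + 68² = 2025 + 4624 = 6649 = n. ✓

n = 6649 = 45² + 68² (one valid representation with x ≤ y).


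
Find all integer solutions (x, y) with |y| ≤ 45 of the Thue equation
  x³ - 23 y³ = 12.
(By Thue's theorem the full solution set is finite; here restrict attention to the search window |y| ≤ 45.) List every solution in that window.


The equation is x³ - 23y³ = 12. For fixed y, x³ = 23·y³ + 12, so a solution requires the RHS to be a perfect cube.
Strategy: iterate y from -45 to 45, compute RHS = 23·y³ + 12, and check whether it is a (positive or negative) perfect cube.
Check small values of y:
  y = 0: RHS = 12 is not a perfect cube.
  y = 1: RHS = 35 is not a perfect cube.
  y = -1: RHS = -11 is not a perfect cube.
  y = 2: RHS = 196 is not a perfect cube.
  y = -2: RHS = -172 is not a perfect cube.
  y = 3: RHS = 633 is not a perfect cube.
  y = -3: RHS = -609 is not a perfect cube.
Continuing the search up to |y| = 45 finds no solutions either.
No (x, y) in the scanned range satisfies the equation.

No integer solutions with |y| ≤ 45.


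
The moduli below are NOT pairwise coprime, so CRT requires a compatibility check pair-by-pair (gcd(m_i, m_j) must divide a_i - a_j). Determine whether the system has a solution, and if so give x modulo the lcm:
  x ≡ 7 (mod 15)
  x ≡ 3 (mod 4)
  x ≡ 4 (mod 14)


Moduli 15, 4, 14 are not pairwise coprime, so CRT works modulo lcm(m_i) when all pairwise compatibility conditions hold.
Pairwise compatibility: gcd(m_i, m_j) must divide a_i - a_j for every pair.
Merge one congruence at a time:
  Start: x ≡ 7 (mod 15).
  Combine with x ≡ 3 (mod 4): gcd(15, 4) = 1; 3 - 7 = -4, which IS divisible by 1, so compatible.
    Write x = 7 + 15·t and substitute into x ≡ 3 (mod 4): 15·t ≡ 3 − 7 = -4 (mod 4).
    Reduce coefficients mod 4: 3·t ≡ 0 (mod 4).
    The inverse of 3 mod 4 is 3 (since 3·3 = 9 = 2·4 + 1), so t ≡ 3·0 = 0 ≡ 0 (mod 4).
    Then x = 7 + 15·0 = 7, valid modulo lcm(15, 4) = 60: x ≡ 7 (mod 60).
  Combine with x ≡ 4 (mod 14): gcd(60, 14) = 2, and 4 - 7 = -3 is NOT divisible by 2.
    ⇒ system is inconsistent (no integer solution).

No solution (the system is inconsistent).


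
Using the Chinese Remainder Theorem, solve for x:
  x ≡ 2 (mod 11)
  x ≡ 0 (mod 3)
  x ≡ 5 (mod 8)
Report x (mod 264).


Moduli 11, 3, 8 are pairwise coprime; by CRT there is a unique solution modulo M = 11 · 3 · 8 = 264.
Solve pairwise, accumulating the modulus:
  Start with x ≡ 2 (mod 11).
  Combine with x ≡ 0 (mod 3): since gcd(11, 3) = 1, we get a unique residue mod 33.
    Write x = 2 + 11·t and substitute into x ≡ 0 (mod 3): 11·t ≡ 0 − 2 = -2 (mod 3).
    Reduce coefficients mod 3: 2·t ≡ 1 (mod 3).
    The inverse of 2 mod 3 is 2 (since 2·2 = 4 = 1·3 + 1), so t ≡ 2·1 = 2 ≡ 2 (mod 3).
    Then x = 2 + 11·2 = 24, valid modulo lcm(11, 3) = 33: x ≡ 24 (mod 33).
  Combine with x ≡ 5 (mod 8): since gcd(33, 8) = 1, we get a unique residue mod 264.
    Write x = 24 + 33·t and substitute into x ≡ 5 (mod 8): 33·t ≡ 5 − 24 = -19 (mod 8).
    Reduce coefficients mod 8: 1·t ≡ 5 (mod 8).
    So t ≡ 5 (mod 8).
    Then x = 24 + 33·5 = 189, valid modulo lcm(33, 8) = 264: x ≡ 189 (mod 264).
Verify: 189 mod 11 = 2 ✓, 189 mod 3 = 0 ✓, 189 mod 8 = 5 ✓.

x ≡ 189 (mod 264).


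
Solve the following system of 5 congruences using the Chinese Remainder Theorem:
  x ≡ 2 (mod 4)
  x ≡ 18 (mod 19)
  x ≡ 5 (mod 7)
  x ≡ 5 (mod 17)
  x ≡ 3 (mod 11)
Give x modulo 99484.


Product of moduli M = 4 · 19 · 7 · 17 · 11 = 99484.
Merge one congruence at a time:
  Start: x ≡ 2 (mod 4).
  Combine with x ≡ 18 (mod 19); new modulus lcm = 76.
    Write x = 2 + 4·t and substitute into x ≡ 18 (mod 19): 4·t ≡ 18 − 2 = 16 (mod 19).
    The inverse of 4 mod 19 is 5 (since 4·5 = 20 = 1·19 + 1), so t ≡ 5·16 = 80 ≡ 4 (mod 19).
    Then x = 2 + 4·4 = 18, valid modulo lcm(4, 19) = 76: x ≡ 18 (mod 76).
  Combine with x ≡ 5 (mod 7); new modulus lcm = 532.
    Write x = 18 + 76·t and substitute into x ≡ 5 (mod 7): 76·t ≡ 5 − 18 = -13 (mod 7).
    Reduce coefficients mod 7: 6·t ≡ 1 (mod 7).
    The inverse of 6 mod 7 is 6 (since 6·6 = 36 = 5·7 + 1), so t ≡ 6·1 = 6 ≡ 6 (mod 7).
    Then x = 18 + 76·6 = 474, valid modulo lcm(76, 7) = 532: x ≡ 474 (mod 532).
  Combine with x ≡ 5 (mod 17); new modulus lcm = 9044.
    Write x = 474 + 532·t and substitute into x ≡ 5 (mod 17): 532·t ≡ 5 − 474 = -469 (mod 17).
    Reduce coefficients mod 17: 5·t ≡ 7 (mod 17).
    The inverse of 5 mod 17 is 7 (since 5·7 = 35 = 2·17 + 1), so t ≡ 7·7 = 49 ≡ 15 (mod 17).
    Then x = 474 + 532·15 = 8454, valid modulo lcm(532, 17) = 9044: x ≡ 8454 (mod 9044).
  Combine with x ≡ 3 (mod 11); new modulus lcm = 99484.
    Write x = 8454 + 9044·t and substitute into x ≡ 3 (mod 11): 9044·t ≡ 3 − 8454 = -8451 (mod 11).
    Reduce coefficients mod 11: 2·t ≡ 8 (mod 11).
    The inverse of 2 mod 11 is 6 (since 2·6 = 12 = 1·11 + 1), so t ≡ 6·8 = 48 ≡ 4 (mod 11).
    Then x = 8454 + 9044·4 = 44630, valid modulo lcm(9044, 11) = 99484: x ≡ 44630 (mod 99484).
Verify against each original: 44630 mod 4 = 2, 44630 mod 19 = 18, 44630 mod 7 = 5, 44630 mod 17 = 5, 44630 mod 11 = 3.

x ≡ 44630 (mod 99484).


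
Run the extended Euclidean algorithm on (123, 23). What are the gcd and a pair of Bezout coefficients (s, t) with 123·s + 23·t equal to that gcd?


Euclidean algorithm on (123, 23) — divide until remainder is 0:
  123 = 5 · 23 + 8
  23 = 2 · 8 + 7
  8 = 1 · 7 + 1
  7 = 7 · 1 + 0
gcd(123, 23) = 1.
Track Bezout coefficients alongside the remainders: start with r₀ = 123 = a·1 + b·0 (s = 1, t = 0) and r₁ = 23 = a·0 + b·1 (s = 0, t = 1); each new remainder r_{k+1} = r_{k-1} − q_k·r_k inherits s_{k+1} = s_{k-1} − q_k·s_k, t_{k+1} = t_{k-1} − q_k·t_k, so r_k = a·s_k + b·t_k at every step:
  q = 5: r = 8, s = 1 − 5·0 = 1, t = 0 − 5·1 = -5  (check: 123·1 + 23·(-5) = 8)
  q = 2: r = 7, s = 0 − 2·1 = -2, t = 1 − 2·(-5) = 11  (check: 123·(-2) + 23·11 = 7)
  q = 1: r = 1, s = 1 − 1·(-2) = 3, t = -5 − 1·11 = -16  (check: 123·3 + 23·(-16) = 1)
The row with r = 1 (the gcd) gives the Bezout coefficients s = 3, t = -16.
Result: 123 · (3) + 23 · (-16) = 1.

gcd(123, 23) = 1; s = 3, t = -16 (check: 123·3 + 23·(-16) = 1).


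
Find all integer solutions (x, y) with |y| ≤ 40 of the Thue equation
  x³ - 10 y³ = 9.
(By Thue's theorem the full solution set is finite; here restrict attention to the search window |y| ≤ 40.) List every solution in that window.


The equation is x³ - 10y³ = 9. For fixed y, x³ = 10·y³ + 9, so a solution requires the RHS to be a perfect cube.
Strategy: iterate y from -40 to 40, compute RHS = 10·y³ + 9, and check whether it is a (positive or negative) perfect cube.
Check small values of y:
  y = 0: RHS = 9 is not a perfect cube.
  y = 1: RHS = 19 is not a perfect cube.
  y = -1: RHS = -1 = (-1)³ ⇒ x = -1 works.
  y = 2: RHS = 89 is not a perfect cube.
  y = -2: RHS = -71 is not a perfect cube.
  y = 3: RHS = 279 is not a perfect cube.
  y = -3: RHS = -261 is not a perfect cube.
Continuing the search up to |y| = 40 finds no further solutions beyond those listed.
Collected solutions: (-1, -1).

Solutions (with |y| ≤ 40): (-1, -1).


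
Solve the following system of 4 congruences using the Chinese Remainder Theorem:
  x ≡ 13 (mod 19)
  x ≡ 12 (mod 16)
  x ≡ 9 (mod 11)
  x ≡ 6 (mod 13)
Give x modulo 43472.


Product of moduli M = 19 · 16 · 11 · 13 = 43472.
Merge one congruence at a time:
  Start: x ≡ 13 (mod 19).
  Combine with x ≡ 12 (mod 16); new modulus lcm = 304.
    Write x = 13 + 19·t and substitute into x ≡ 12 (mod 16): 19·t ≡ 12 − 13 = -1 (mod 16).
    Reduce coefficients mod 16: 3·t ≡ 15 (mod 16).
    The inverse of 3 mod 16 is 11 (since 3·11 = 33 = 2·16 + 1), so t ≡ 11·15 = 165 ≡ 5 (mod 16).
    Then x = 13 + 19·5 = 108, valid modulo lcm(19, 16) = 304: x ≡ 108 (mod 304).
  Combine with x ≡ 9 (mod 11); new modulus lcm = 3344.
    Write x = 108 + 304·t and substitute into x ≡ 9 (mod 11): 304·t ≡ 9 − 108 = -99 (mod 11).
    Reduce coefficients mod 11: 7·t ≡ 0 (mod 11).
    The inverse of 7 mod 11 is 8 (since 7·8 = 56 = 5·11 + 1), so t ≡ 8·0 = 0 ≡ 0 (mod 11).
    Then x = 108 + 304·0 = 108, valid modulo lcm(304, 11) = 3344: x ≡ 108 (mod 3344).
  Combine with x ≡ 6 (mod 13); new modulus lcm = 43472.
    Write x = 108 + 3344·t and substitute into x ≡ 6 (mod 13): 3344·t ≡ 6 − 108 = -102 (mod 13).
    Reduce coefficients mod 13: 3·t ≡ 2 (mod 13).
    The inverse of 3 mod 13 is 9 (since 3·9 = 27 = 2·13 + 1), so t ≡ 9·2 = 18 ≡ 5 (mod 13).
    Then x = 108 + 3344·5 = 16828, valid modulo lcm(3344, 13) = 43472: x ≡ 16828 (mod 43472).
Verify against each original: 16828 mod 19 = 13, 16828 mod 16 = 12, 16828 mod 11 = 9, 16828 mod 13 = 6.

x ≡ 16828 (mod 43472).


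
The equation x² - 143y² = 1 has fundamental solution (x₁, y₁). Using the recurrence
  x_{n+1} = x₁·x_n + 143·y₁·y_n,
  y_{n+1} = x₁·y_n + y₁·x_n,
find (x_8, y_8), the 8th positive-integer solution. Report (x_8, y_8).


Step 1: Find the fundamental solution (x₁, y₁) of x² - 143y² = 1.
  Expand √143 as a continued fraction. a₀ = ⌊√143⌋ = 11; iterate m_{k+1} = d_k·a_k − m_k, d_{k+1} = (143 − m_{k+1}²)/d_k, a_{k+1} = ⌊(a₀ + m_{k+1})/d_{k+1}⌋ (starting m₀ = 0, d₀ = 1), with convergents p_k = a_k·p_{k-1} + p_{k-2}, q_k = a_k·q_{k-1} + q_{k-2} (p₋₁ = 1, q₋₁ = 0):
  k = 0: a₀ = 11; p₀/q₀ = 11/1; p₀² − 143·q₀² = 121 − 143 = -22.
  k = 1: m = 11, d = 22, a = ⌊(11 + 11)/22⌋ = 1; p/q = (1·11 + 1)/(1·1 + 0) = 12/1; p² − 143·q² = 144 − 143 = 1.
  The first convergent with p² − 143·q² = 1 gives the fundamental solution (x₁, y₁) = (12, 1).
Step 2: Apply the recurrence (x_{n+1}, y_{n+1}) = (x₁x_n + 143y₁y_n, x₁y_n + y₁x_n) repeatedly.
  From (x_1, y_1) = (12, 1): x_2 = 12·12 + 143·1·1 = 287; y_2 = 12·1 + 1·12 = 24.
  From (x_2, y_2) = (287, 24): x_3 = 12·287 + 143·1·24 = 6876; y_3 = 12·24 + 1·287 = 575.
  From (x_3, y_3) = (6876, 575): x_4 = 12·6876 + 143·1·575 = 164737; y_4 = 12·575 + 1·6876 = 13776.
  From (x_4, y_4) = (164737, 13776): x_5 = 12·164737 + 143·1·13776 = 3946812; y_5 = 12·13776 + 1·164737 = 330049.
  From (x_5, y_5) = (3946812, 330049): x_6 = 12·3946812 + 143·1·330049 = 94558751; y_6 = 12·330049 + 1·3946812 = 7907400.
  From (x_6, y_6) = (94558751, 7907400): x_7 = 12·94558751 + 143·1·7907400 = 2265463212; y_7 = 12·7907400 + 1·94558751 = 189447551.
  From (x_7, y_7) = (2265463212, 189447551): x_8 = 12·2265463212 + 143·1·189447551 = 54276558337; y_8 = 12·189447551 + 1·2265463212 = 4538833824.
Step 3: Verify x_8² - 143·y_8² = 2945944784909764205569 - 2945944784909764205568 = 1 (should be 1). ✓

(x_1, y_1) = (12, 1); (x_8, y_8) = (54276558337, 4538833824).


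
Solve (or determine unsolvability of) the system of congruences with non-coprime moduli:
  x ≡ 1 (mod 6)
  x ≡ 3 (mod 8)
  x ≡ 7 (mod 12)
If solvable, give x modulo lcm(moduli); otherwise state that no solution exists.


Moduli 6, 8, 12 are not pairwise coprime, so CRT works modulo lcm(m_i) when all pairwise compatibility conditions hold.
Pairwise compatibility: gcd(m_i, m_j) must divide a_i - a_j for every pair.
Merge one congruence at a time:
  Start: x ≡ 1 (mod 6).
  Combine with x ≡ 3 (mod 8): gcd(6, 8) = 2; 3 - 1 = 2, which IS divisible by 2, so compatible.
    Write x = 1 + 6·t and substitute into x ≡ 3 (mod 8): 6·t ≡ 3 − 1 = 2 (mod 8).
    Divide the congruence (and modulus) by g = 2: 3·t ≡ 1 (mod 4).
    The inverse of 3 mod 4 is 3 (since 3·3 = 9 = 2·4 + 1), so t ≡ 3·1 = 3 ≡ 3 (mod 4).
    Then x = 1 + 6·3 = 19, valid modulo lcm(6, 8) = 24: x ≡ 19 (mod 24).
  Combine with x ≡ 7 (mod 12): gcd(24, 12) = 12; 7 - 19 = -12, which IS divisible by 12, so compatible.
    Write x = 19 + 24·t and substitute into x ≡ 7 (mod 12): 24·t ≡ 7 − 19 = -12 (mod 12).
    Divide the congruence (and modulus) by g = 12: 2·t ≡ -1 (mod 1).
    Modulo 1 every t works; take t = 0.
    Then x = 19 + 24·0 = 19, valid modulo lcm(24, 12) = 24: x ≡ 19 (mod 24).
Verify: 19 mod 6 = 1, 19 mod 8 = 3, 19 mod 12 = 7.

x ≡ 19 (mod 24).


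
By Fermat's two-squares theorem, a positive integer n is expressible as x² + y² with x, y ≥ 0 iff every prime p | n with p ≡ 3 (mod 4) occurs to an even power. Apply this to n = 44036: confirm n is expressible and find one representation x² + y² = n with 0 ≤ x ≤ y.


Step 1: Factor n = 44036 = 2^2 · 101 · 109.
Step 2: Check the mod-4 condition on each prime factor: 2 = 2 (special); 101 ≡ 1 (mod 4), exponent 1; 109 ≡ 1 (mod 4), exponent 1.
All primes ≡ 3 (mod 4) appear to even exponent (or don't appear), so by the two-squares theorem n IS expressible as a sum of two squares.
Step 3: Build a representation. Group n = k² · m with k = 2 and m = 101 · 109 = 11009 (a product of primes ≡ 1 (mod 4)); a representation of m scales to one of n via (k·x)² + (k·y)² = k²(x² + y²). Each prime p ≡ 1 (mod 4) is itself a sum of two squares; find a² by testing p − a² for a perfect square:
  101: 101 − 1² = 100 = 10² ⇒ 101 = 1² + 10².
  109: 109 − 1² = 108, 109 − 2² = 105, 109 − 3² = 100 = 10² ⇒ 109 = 3² + 10².
  Combine using the Brahmagupta–Fibonacci identity (a² + b²)(c² + d²) = (ac − bd)² + (ad + bc)² = (ac + bd)² + (ad − bc)²:
  101 · 109 = 11009: from (1² + 10²)(3² + 10²), take (1·3 − 10·10, 1·10 + 10·3) = (3 − 100, 10 + 30) = (-97, 40); dropping signs (only squares matter) gives (97, 40); check 97² + 40² = 9409 + 1600 = 11009 ✓.
  Scale by k = 2: (2·97, 2·40) = (194, 80).
Step 4: Order so x ≤ y and verify: 80² + 194² = 6400 + 37636 = 44036 = n. ✓

n = 44036 = 80² + 194² (one valid representation with x ≤ y).


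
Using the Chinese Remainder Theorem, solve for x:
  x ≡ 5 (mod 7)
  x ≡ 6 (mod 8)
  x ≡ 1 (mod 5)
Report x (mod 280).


Moduli 7, 8, 5 are pairwise coprime; by CRT there is a unique solution modulo M = 7 · 8 · 5 = 280.
Solve pairwise, accumulating the modulus:
  Start with x ≡ 5 (mod 7).
  Combine with x ≡ 6 (mod 8): since gcd(7, 8) = 1, we get a unique residue mod 56.
    Write x = 5 + 7·t and substitute into x ≡ 6 (mod 8): 7·t ≡ 6 − 5 = 1 (mod 8).
    The inverse of 7 mod 8 is 7 (since 7·7 = 49 = 6·8 + 1), so t ≡ 7·1 = 7 ≡ 7 (mod 8).
    Then x = 5 + 7·7 = 54, valid modulo lcm(7, 8) = 56: x ≡ 54 (mod 56).
  Combine with x ≡ 1 (mod 5): since gcd(56, 5) = 1, we get a unique residue mod 280.
    Write x = 54 + 56·t and substitute into x ≡ 1 (mod 5): 56·t ≡ 1 − 54 = -53 (mod 5).
    Reduce coefficients mod 5: 1·t ≡ 2 (mod 5).
    So t ≡ 2 (mod 5).
    Then x = 54 + 56·2 = 166, valid modulo lcm(56, 5) = 280: x ≡ 166 (mod 280).
Verify: 166 mod 7 = 5 ✓, 166 mod 8 = 6 ✓, 166 mod 5 = 1 ✓.

x ≡ 166 (mod 280).
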